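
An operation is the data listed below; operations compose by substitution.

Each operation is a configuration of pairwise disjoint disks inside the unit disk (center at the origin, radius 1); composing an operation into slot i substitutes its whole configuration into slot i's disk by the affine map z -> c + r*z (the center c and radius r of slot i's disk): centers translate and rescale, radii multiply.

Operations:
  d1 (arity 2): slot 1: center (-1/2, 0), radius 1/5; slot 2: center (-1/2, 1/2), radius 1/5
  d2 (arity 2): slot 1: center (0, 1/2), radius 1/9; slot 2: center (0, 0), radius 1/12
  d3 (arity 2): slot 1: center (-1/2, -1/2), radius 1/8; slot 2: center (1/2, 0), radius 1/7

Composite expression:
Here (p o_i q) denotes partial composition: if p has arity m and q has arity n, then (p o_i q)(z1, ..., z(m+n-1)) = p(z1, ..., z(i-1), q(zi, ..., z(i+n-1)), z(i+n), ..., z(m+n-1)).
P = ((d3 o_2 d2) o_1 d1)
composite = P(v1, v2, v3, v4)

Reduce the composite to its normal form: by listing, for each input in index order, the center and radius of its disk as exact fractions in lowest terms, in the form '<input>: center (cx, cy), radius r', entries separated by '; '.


Nesting under d3 composes maps z -> c + r*z down each v-path.
input v1: composing its 2 substitution steps yields center (-9/16, -1/2), radius 1/40
input v2: composing its 2 substitution steps yields center (-9/16, -7/16), radius 1/40
input v3: composing its 2 substitution steps yields center (1/2, 1/14), radius 1/63
input v4: composing its 2 substitution steps yields center (1/2, 0), radius 1/84

v1: center (-9/16, -1/2), radius 1/40; v2: center (-9/16, -7/16), radius 1/40; v3: center (1/2, 1/14), radius 1/63; v4: center (1/2, 0), radius 1/84


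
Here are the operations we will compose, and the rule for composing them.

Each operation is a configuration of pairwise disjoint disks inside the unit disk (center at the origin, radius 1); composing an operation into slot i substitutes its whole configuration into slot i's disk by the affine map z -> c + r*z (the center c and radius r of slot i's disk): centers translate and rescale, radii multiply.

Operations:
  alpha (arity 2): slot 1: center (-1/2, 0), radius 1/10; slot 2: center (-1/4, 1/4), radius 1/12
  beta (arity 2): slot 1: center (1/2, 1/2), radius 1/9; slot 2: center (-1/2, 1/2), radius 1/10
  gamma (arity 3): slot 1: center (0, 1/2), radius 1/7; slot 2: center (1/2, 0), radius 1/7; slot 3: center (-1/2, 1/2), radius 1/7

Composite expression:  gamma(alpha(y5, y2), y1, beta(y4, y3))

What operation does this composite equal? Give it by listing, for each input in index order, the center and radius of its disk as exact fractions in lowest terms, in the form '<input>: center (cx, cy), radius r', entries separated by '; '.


Affine substitution under gamma: radii multiply and y-centers shift.
tracing y5 down its 2-map path: center (-1/14, 1/2), radius 1/70
tracing y2 down its 2-map path: center (-1/28, 15/28), radius 1/84
tracing y1 down its 1-map path: center (1/2, 0), radius 1/7
tracing y4 down its 2-map path: center (-3/7, 4/7), radius 1/63
tracing y3 down its 2-map path: center (-4/7, 4/7), radius 1/70

y1: center (1/2, 0), radius 1/7; y2: center (-1/28, 15/28), radius 1/84; y3: center (-4/7, 4/7), radius 1/70; y4: center (-3/7, 4/7), radius 1/63; y5: center (-1/14, 1/2), radius 1/70


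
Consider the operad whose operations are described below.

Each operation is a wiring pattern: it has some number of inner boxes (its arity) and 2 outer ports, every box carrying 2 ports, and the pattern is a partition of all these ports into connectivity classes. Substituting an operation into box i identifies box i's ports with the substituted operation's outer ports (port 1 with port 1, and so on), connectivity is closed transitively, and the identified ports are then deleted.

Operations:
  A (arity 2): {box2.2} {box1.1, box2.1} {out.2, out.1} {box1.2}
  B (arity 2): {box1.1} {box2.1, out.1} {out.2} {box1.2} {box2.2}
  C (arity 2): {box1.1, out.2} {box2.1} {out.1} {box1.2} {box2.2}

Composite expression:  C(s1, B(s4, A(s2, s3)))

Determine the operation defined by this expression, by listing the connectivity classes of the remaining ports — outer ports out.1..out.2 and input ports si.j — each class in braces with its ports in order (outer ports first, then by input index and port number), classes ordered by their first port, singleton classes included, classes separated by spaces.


{out.1} {out.2, s1.1} {s1.2} {s2.1, s3.1} {s2.2} {s3.2} {s4.1} {s4.2}

After gluing at C, chains via deleted ports link the s-ports.
A over (s2, s3) gives {out.1, out.2} {s2.1, s3.1} {s2.2} {s3.2}, out.j being that stage's outer ports
B over (s4, s2, s3) gives {out.1} {out.2} {s2.1, s3.1} {s2.2} {s3.2} {s4.1} {s4.2}, out.j being that stage's outer ports
C over (s1, s4, s2, s3) gives {out.1} {out.2, s1.1} {s1.2} {s2.1, s3.1} {s2.2} {s3.2} {s4.1} {s4.2}, out.j being that stage's outer ports


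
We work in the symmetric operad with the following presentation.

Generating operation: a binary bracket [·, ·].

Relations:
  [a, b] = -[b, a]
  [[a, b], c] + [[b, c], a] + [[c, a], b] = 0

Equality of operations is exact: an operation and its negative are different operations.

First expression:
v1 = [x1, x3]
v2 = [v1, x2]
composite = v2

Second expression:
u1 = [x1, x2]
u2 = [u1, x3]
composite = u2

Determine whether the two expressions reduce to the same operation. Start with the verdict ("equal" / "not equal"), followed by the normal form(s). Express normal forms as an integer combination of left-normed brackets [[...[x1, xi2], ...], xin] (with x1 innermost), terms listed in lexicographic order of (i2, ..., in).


not equal; the first gives [[x1, x3], x2] and the second [[x1, x2], x3]

Reducing the first expression gives [[x1, x3], x2]
Reducing the second expression gives [[x1, x2], x3]
The forms do not match — not equal.


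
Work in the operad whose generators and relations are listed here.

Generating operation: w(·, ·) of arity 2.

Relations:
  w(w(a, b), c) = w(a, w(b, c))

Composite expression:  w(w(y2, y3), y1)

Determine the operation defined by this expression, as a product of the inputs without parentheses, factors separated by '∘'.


y2 ∘ y3 ∘ y1

Associativity of w dissolves the nesting; only the y-input order survives.
w(y2, y3) collapses to y2 ∘ y3
w(w(y2, y3), y1) collapses to y2 ∘ y3 ∘ y1


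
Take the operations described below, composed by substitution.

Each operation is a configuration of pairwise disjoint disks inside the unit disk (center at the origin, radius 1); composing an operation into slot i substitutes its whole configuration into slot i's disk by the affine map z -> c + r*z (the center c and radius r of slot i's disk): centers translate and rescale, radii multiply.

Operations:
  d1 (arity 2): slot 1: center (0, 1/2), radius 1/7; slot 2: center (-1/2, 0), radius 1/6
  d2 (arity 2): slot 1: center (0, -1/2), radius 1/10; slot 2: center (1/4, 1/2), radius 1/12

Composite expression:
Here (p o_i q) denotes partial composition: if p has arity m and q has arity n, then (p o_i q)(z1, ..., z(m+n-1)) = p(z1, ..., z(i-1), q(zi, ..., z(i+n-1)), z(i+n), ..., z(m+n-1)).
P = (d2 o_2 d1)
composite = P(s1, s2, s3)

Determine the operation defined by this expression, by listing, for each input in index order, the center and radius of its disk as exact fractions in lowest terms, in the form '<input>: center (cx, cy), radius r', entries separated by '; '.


s1: center (0, -1/2), radius 1/10; s2: center (1/4, 13/24), radius 1/84; s3: center (5/24, 1/2), radius 1/72

Each s-disk chains the slot maps above it in d2; radii multiply.
s1: after 1 affine step, its disk has center (0, -1/2), radius 1/10
s2: after 2 affine steps, its disk has center (1/4, 13/24), radius 1/84
s3: after 2 affine steps, its disk has center (5/24, 1/2), radius 1/72


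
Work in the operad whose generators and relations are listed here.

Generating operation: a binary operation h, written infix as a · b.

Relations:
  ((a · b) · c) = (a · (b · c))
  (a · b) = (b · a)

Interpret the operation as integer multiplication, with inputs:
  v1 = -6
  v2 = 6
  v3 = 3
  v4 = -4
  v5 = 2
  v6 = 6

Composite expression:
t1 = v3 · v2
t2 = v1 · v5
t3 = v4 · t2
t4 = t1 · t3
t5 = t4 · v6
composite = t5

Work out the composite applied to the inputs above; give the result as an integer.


5184

(v3 · v2) = 18
(v1 · v5) = -12
(v4 · (v1 · v5)) = 48
((v3 · v2) · (v4 · (v1 · v5))) = 864
(((v3 · v2) · (v4 · (v1 · v5))) · v6) = 5184


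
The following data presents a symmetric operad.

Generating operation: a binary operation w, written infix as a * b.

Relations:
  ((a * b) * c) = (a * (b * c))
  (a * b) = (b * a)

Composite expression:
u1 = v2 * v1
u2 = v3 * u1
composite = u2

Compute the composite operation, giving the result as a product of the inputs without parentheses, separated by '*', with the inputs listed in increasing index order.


v1 * v2 * v3

Key point: w commutes, so take the v-inputs in any fixed order.
(v2 * v1) reduces to v2 * v1
(v3 * (v2 * v1)) reduces to v3 * v2 * v1
reordering the factors by index: v1 * v2 * v3


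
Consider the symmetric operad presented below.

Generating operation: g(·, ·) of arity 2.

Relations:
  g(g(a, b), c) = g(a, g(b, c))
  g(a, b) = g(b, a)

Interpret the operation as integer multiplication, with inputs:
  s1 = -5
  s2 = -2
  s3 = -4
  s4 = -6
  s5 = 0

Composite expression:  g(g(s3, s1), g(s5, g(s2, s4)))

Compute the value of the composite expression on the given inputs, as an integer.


0

g(s3, s1) = 20
g(s2, s4) = 12
g(s5, g(s2, s4)) = 0
g(g(s3, s1), g(s5, g(s2, s4))) = 0


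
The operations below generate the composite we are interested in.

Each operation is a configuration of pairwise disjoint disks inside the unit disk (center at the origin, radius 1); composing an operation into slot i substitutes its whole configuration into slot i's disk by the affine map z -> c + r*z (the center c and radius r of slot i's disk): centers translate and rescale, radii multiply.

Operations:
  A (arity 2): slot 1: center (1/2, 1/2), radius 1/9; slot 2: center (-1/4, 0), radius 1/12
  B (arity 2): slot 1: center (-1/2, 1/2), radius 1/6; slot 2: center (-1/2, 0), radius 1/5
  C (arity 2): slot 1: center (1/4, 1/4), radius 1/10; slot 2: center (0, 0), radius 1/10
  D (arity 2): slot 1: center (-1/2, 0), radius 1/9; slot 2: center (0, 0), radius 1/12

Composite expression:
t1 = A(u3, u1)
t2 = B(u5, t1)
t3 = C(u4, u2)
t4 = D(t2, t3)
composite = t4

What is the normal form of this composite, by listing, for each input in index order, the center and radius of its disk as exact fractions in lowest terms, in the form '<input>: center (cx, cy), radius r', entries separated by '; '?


u1: center (-101/180, 0), radius 1/540; u2: center (0, 0), radius 1/120; u3: center (-49/90, 1/90), radius 1/405; u4: center (1/48, 1/48), radius 1/120; u5: center (-5/9, 1/18), radius 1/54

Below D, radii multiply path by path; the u-disk centers shift.
u5 passes through 2 substitutions, ending at center (-5/9, 1/18), radius 1/54
u3 passes through 3 substitutions, ending at center (-49/90, 1/90), radius 1/405
u1 passes through 3 substitutions, ending at center (-101/180, 0), radius 1/540
u4 passes through 2 substitutions, ending at center (1/48, 1/48), radius 1/120
u2 passes through 2 substitutions, ending at center (0, 0), radius 1/120


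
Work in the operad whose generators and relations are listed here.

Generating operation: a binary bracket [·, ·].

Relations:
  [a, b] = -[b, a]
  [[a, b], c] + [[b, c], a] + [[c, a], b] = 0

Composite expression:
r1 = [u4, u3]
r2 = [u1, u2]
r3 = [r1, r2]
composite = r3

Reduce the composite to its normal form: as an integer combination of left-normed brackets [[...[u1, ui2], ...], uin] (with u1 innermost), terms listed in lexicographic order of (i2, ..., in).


[[[u1, u2], u3], u4] - [[[u1, u2], u4], u3]

In the tensor algebra, words opening u1 carry the u1-anchored form.
Composite bracket: [[u4, u3], [u1, u2]]
The bracket unfolds into 8 signed words via [a, b] = ab - ba (2^3 = 8).
Coefficients come from the u1-initial words:
  the word u1u2u3u4 carries sign +1 and contributes +[[[u1, u2], u3], u4]
  the word u1u2u4u3 carries sign -1 and contributes -[[[u1, u2], u4], u3]


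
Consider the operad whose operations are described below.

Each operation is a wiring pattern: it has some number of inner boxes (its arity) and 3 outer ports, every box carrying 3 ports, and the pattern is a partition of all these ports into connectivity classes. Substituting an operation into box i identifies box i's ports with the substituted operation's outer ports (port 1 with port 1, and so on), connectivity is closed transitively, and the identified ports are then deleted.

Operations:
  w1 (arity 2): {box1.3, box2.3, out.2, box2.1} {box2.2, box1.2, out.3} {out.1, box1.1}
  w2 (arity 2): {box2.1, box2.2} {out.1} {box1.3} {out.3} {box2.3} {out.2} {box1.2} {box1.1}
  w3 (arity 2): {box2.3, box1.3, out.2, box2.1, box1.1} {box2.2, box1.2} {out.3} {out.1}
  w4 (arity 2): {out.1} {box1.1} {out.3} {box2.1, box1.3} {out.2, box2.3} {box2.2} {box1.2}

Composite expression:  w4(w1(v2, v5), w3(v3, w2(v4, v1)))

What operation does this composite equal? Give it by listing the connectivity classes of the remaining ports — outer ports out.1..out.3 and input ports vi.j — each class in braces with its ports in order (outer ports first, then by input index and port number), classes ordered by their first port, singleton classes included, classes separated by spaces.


{out.1} {out.2} {out.3} {v1.1, v1.2} {v1.3} {v2.1} {v2.2, v5.2} {v2.3, v5.1, v5.3} {v3.1, v3.3} {v3.2} {v4.1} {v4.2} {v4.3}

Connectivity passes through glued w4-boundaries; trace each wire chain.
w1 over (v2, v5) gives {out.1, v2.1} {out.2, v2.3, v5.1, v5.3} {out.3, v2.2, v5.2}, out.j being that stage's outer ports
w2 over (v4, v1) gives {out.1} {out.2} {out.3} {v1.1, v1.2} {v1.3} {v4.1} {v4.2} {v4.3}, out.j being that stage's outer ports
w3 over (v3, v4, v1) gives {out.1} {out.2, v3.1, v3.3} {out.3} {v1.1, v1.2} {v1.3} {v3.2} {v4.1} {v4.2} {v4.3}, out.j being that stage's outer ports
w4 over (v2, v5, v3, v4, v1) gives {out.1} {out.2} {out.3} {v1.1, v1.2} {v1.3} {v2.1} {v2.2, v5.2} {v2.3, v5.1, v5.3} {v3.1, v3.3} {v3.2} {v4.1} {v4.2} {v4.3}, out.j being that stage's outer ports


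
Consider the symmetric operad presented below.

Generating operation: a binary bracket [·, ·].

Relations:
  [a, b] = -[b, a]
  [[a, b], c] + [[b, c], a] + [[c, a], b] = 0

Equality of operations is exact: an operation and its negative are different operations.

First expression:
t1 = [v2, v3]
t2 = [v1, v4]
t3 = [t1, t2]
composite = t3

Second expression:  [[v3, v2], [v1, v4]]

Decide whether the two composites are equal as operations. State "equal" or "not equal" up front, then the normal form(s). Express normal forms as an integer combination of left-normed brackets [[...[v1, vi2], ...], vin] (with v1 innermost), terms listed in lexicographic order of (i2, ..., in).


not equal; first: -[[[v1, v4], v2], v3] + [[[v1, v4], v3], v2]; second: [[[v1, v4], v2], v3] - [[[v1, v4], v3], v2]

Reducing the first expression gives -[[[v1, v4], v2], v3] + [[[v1, v4], v3], v2]
Reducing the second expression gives [[[v1, v4], v2], v3] - [[[v1, v4], v3], v2]
Different reductions; not equal.


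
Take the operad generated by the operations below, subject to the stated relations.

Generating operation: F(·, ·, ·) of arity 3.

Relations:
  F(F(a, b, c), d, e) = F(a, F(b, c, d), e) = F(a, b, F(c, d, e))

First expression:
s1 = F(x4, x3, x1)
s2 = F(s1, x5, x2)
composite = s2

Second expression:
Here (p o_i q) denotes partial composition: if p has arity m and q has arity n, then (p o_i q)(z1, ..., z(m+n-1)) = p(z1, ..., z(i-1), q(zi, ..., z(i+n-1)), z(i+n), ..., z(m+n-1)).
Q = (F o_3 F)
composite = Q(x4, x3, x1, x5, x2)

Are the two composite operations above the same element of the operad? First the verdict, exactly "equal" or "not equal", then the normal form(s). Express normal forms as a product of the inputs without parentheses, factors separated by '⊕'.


Reducing the first expression gives x4 ⊕ x3 ⊕ x1 ⊕ x5 ⊕ x2
Reducing the second expression gives x4 ⊕ x3 ⊕ x1 ⊕ x5 ⊕ x2
Both agree, so they are equal.

equal; the common form is x4 ⊕ x3 ⊕ x1 ⊕ x5 ⊕ x2


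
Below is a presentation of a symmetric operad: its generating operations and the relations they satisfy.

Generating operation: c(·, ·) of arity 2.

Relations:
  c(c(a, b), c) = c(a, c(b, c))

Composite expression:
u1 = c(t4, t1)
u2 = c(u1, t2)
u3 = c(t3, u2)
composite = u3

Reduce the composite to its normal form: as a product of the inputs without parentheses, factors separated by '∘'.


t3 ∘ t4 ∘ t1 ∘ t2

Associativity of c dissolves the nesting; only the t-input order survives.
c(t4, t1) unparenthesizes to t4 ∘ t1
c(c(t4, t1), t2) unparenthesizes to t4 ∘ t1 ∘ t2
c(t3, c(c(t4, t1), t2)) unparenthesizes to t3 ∘ t4 ∘ t1 ∘ t2


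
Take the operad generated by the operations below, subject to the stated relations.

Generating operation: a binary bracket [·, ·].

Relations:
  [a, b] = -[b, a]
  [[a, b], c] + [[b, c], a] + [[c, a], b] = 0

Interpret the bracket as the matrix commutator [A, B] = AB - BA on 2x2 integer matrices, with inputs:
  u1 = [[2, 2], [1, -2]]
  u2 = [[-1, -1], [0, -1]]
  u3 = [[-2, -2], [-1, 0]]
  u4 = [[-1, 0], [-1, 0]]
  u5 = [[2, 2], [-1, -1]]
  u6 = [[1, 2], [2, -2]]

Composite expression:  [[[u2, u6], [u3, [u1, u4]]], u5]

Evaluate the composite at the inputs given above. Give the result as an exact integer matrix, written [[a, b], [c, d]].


[[-152, -96], [180, 152]]

[u2, u6] = [[-2, 3], [0, 2]]
[u1, u4] = [[-2, 2], [3, 2]]
[u3, [u1, u4]] = [[-4, -12], [10, 4]]
[[u2, u6], [u3, [u1, u4]]] = [[30, 72], [40, -30]]
[[[u2, u6], [u3, [u1, u4]]], u5] = [[-152, -96], [180, 152]]


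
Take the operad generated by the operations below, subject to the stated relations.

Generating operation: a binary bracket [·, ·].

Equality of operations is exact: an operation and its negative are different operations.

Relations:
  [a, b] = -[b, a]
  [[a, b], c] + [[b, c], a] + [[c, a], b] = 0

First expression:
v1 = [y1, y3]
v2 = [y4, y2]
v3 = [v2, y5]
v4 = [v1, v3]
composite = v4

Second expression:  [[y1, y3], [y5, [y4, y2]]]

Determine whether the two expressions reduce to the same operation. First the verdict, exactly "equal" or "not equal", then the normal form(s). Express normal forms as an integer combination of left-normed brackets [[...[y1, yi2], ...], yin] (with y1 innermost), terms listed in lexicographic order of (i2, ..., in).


not equal — first -[[[[y1, y3], y2], y4], y5] + [[[[y1, y3], y4], y2], y5] + [[[[y1, y3], y5], y2], y4] - [[[[y1, y3], y5], y4], y2], second [[[[y1, y3], y2], y4], y5] - [[[[y1, y3], y4], y2], y5] - [[[[y1, y3], y5], y2], y4] + [[[[y1, y3], y5], y4], y2]

The first expression, normalized: -[[[[y1, y3], y2], y4], y5] + [[[[y1, y3], y4], y2], y5] + [[[[y1, y3], y5], y2], y4] - [[[[y1, y3], y5], y4], y2]
The second expression, normalized: [[[[y1, y3], y2], y4], y5] - [[[[y1, y3], y4], y2], y5] - [[[[y1, y3], y5], y2], y4] + [[[[y1, y3], y5], y4], y2]
No match — not equal.


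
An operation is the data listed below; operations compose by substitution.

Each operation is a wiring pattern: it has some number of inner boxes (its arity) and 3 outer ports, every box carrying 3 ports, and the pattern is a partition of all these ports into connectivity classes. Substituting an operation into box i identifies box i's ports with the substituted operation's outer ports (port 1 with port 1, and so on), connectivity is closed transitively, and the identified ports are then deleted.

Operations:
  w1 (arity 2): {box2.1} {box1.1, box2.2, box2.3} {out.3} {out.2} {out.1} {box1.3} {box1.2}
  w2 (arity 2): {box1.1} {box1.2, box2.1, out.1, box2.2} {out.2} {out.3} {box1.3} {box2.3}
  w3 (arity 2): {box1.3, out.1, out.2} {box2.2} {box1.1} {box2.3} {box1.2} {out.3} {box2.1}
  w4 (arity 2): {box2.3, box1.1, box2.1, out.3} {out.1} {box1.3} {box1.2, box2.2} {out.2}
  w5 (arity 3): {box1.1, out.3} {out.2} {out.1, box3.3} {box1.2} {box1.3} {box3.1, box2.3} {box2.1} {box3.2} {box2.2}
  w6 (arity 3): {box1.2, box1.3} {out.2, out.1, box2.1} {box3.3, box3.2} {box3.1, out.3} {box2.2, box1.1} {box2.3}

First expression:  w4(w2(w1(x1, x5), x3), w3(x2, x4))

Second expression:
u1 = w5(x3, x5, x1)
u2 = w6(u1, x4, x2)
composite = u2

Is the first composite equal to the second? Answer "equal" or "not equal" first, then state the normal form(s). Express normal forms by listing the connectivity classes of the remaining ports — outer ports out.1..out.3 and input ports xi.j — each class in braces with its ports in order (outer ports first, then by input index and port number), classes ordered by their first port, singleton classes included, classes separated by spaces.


not equal; the first gives {out.1} {out.2} {out.3, x2.3, x3.1, x3.2} {x1.1, x5.2, x5.3} {x1.2} {x1.3} {x2.1} {x2.2} {x3.3} {x4.1} {x4.2} {x4.3} {x5.1} and the second {out.1, out.2, x4.1} {out.3, x2.1} {x1.1, x5.3} {x1.2} {x1.3, x4.2} {x2.2, x2.3} {x3.1} {x3.2} {x3.3} {x4.3} {x5.1} {x5.2}

The first expression reduces to {out.1} {out.2} {out.3, x2.3, x3.1, x3.2} {x1.1, x5.2, x5.3} {x1.2} {x1.3} {x2.1} {x2.2} {x3.3} {x4.1} {x4.2} {x4.3} {x5.1}
The second expression reduces to {out.1, out.2, x4.1} {out.3, x2.1} {x1.1, x5.3} {x1.2} {x1.3, x4.2} {x2.2, x2.3} {x3.1} {x3.2} {x3.3} {x4.3} {x5.1} {x5.2}
The normal forms differ: not equal.


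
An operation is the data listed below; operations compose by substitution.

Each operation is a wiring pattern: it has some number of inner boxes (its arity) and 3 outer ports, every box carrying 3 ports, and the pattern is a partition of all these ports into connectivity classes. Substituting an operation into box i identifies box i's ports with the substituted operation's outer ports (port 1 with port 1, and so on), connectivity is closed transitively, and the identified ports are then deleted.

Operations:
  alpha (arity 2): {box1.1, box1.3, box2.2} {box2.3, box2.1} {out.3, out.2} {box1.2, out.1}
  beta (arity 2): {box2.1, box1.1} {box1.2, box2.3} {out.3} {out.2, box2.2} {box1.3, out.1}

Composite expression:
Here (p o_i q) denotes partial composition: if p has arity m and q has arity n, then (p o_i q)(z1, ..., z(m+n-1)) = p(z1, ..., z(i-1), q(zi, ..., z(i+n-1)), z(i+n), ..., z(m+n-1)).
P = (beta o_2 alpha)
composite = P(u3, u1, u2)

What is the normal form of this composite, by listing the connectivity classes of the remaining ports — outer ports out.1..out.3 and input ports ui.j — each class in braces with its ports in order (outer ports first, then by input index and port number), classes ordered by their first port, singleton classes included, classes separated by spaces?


Connectivity passes through glued beta-boundaries; trace each wire chain.
after alpha, the pattern on (u1, u2) reads {out.1, u1.2} {out.2, out.3} {u1.1, u1.3, u2.2} {u2.1, u2.3} (out.j = its outer ports)
after beta, the pattern on (u3, u1, u2) reads {out.1, u3.3} {out.2, u3.2} {out.3} {u1.1, u1.3, u2.2} {u1.2, u3.1} {u2.1, u2.3} (out.j = its outer ports)

{out.1, u3.3} {out.2, u3.2} {out.3} {u1.1, u1.3, u2.2} {u1.2, u3.1} {u2.1, u2.3}


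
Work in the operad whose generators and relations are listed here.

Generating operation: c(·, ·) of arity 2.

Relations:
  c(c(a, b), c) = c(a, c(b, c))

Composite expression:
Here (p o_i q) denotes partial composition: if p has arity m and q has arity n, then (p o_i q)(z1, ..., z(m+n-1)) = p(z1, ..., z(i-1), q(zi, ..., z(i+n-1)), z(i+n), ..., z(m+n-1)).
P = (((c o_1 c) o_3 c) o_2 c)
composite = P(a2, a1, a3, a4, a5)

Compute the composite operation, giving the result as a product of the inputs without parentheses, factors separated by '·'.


a2 · a1 · a3 · a4 · a5

Associativity of c dissolves the nesting; only the a-input order survives.
c(a1, a3) spells out as a1 · a3
c(a2, c(a1, a3)) spells out as a2 · a1 · a3
c(a4, a5) spells out as a4 · a5
c(c(a2, c(a1, a3)), c(a4, a5)) spells out as a2 · a1 · a3 · a4 · a5


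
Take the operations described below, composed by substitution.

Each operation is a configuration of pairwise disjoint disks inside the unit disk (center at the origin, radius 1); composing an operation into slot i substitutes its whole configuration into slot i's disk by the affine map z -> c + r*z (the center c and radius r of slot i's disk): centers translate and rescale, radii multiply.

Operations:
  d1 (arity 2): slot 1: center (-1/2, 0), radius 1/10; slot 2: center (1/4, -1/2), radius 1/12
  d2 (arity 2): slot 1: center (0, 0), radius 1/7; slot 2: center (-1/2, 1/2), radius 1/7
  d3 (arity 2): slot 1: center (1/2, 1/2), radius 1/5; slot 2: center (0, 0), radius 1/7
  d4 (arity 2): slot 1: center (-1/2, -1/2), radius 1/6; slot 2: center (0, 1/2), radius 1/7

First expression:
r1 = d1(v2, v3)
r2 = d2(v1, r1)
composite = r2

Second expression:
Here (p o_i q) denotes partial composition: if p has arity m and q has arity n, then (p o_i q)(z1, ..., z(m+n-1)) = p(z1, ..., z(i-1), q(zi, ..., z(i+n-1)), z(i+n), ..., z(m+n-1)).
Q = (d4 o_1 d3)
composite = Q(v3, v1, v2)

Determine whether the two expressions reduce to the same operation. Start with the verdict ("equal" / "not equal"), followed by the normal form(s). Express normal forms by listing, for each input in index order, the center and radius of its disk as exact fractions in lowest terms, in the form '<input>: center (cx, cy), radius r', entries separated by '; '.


not equal; first: v1: center (0, 0), radius 1/7; v2: center (-4/7, 1/2), radius 1/70; v3: center (-13/28, 3/7), radius 1/84; second: v1: center (-1/2, -1/2), radius 1/42; v2: center (0, 1/2), radius 1/7; v3: center (-5/12, -5/12), radius 1/30

In normal form, the first expression is v1: center (0, 0), radius 1/7; v2: center (-4/7, 1/2), radius 1/70; v3: center (-13/28, 3/7), radius 1/84
In normal form, the second expression is v1: center (-1/2, -1/2), radius 1/42; v2: center (0, 1/2), radius 1/7; v3: center (-5/12, -5/12), radius 1/30
The forms do not match — not equal.


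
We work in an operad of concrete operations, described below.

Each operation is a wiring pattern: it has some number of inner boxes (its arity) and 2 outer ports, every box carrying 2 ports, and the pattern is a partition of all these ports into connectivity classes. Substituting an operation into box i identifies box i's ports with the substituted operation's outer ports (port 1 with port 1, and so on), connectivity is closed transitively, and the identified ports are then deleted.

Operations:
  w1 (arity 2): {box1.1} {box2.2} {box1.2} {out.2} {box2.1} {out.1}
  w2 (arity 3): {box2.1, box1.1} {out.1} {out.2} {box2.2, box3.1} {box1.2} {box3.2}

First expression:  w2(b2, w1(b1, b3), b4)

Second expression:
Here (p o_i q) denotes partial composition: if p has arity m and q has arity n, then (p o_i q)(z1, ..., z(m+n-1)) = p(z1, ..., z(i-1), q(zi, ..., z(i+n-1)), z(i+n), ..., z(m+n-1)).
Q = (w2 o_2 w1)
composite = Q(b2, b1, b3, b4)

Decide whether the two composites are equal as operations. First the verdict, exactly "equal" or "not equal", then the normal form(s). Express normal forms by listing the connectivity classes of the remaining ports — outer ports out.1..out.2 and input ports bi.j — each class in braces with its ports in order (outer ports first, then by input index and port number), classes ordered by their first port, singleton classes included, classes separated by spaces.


The first expression, normalized: {out.1} {out.2} {b1.1} {b1.2} {b2.1} {b2.2} {b3.1} {b3.2} {b4.1} {b4.2}
The second expression, normalized: {out.1} {out.2} {b1.1} {b1.2} {b2.1} {b2.2} {b3.1} {b3.2} {b4.1} {b4.2}
Same normal form: equal.

equal — both sides give {out.1} {out.2} {b1.1} {b1.2} {b2.1} {b2.2} {b3.1} {b3.2} {b4.1} {b4.2}


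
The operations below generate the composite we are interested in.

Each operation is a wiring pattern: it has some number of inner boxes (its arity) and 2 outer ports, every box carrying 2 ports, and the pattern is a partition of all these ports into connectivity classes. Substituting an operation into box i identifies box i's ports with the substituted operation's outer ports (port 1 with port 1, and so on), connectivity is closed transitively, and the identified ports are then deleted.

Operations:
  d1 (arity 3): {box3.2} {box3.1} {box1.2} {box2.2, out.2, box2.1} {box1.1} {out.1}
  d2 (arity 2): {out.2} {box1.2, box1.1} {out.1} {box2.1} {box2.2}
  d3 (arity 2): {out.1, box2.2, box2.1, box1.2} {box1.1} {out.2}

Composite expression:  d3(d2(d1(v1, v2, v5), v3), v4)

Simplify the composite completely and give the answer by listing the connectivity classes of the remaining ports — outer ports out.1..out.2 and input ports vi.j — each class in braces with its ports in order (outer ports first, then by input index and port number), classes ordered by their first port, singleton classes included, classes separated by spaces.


{out.1, v4.1, v4.2} {out.2} {v1.1} {v1.2} {v2.1, v2.2} {v3.1} {v3.2} {v5.1} {v5.2}

Treat the ports identified at d3 as solder joints: merge, then drop.
after d1, the pattern on (v1, v2, v5) reads {out.1} {out.2, v2.1, v2.2} {v1.1} {v1.2} {v5.1} {v5.2} (out.j = its outer ports)
after d2, the pattern on (v1, v2, v5, v3) reads {out.1} {out.2} {v1.1} {v1.2} {v2.1, v2.2} {v3.1} {v3.2} {v5.1} {v5.2} (out.j = its outer ports)
after d3, the pattern on (v1, v2, v5, v3, v4) reads {out.1, v4.1, v4.2} {out.2} {v1.1} {v1.2} {v2.1, v2.2} {v3.1} {v3.2} {v5.1} {v5.2} (out.j = its outer ports)


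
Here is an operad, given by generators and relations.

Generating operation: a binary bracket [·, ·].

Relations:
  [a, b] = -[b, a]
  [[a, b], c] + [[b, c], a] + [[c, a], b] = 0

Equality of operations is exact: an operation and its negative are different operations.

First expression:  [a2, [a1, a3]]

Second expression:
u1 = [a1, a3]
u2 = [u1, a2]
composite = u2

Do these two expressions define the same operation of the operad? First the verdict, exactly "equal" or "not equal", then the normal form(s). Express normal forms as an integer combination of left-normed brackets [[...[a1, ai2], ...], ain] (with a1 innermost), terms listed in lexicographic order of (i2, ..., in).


not equal; first: -[[a1, a3], a2]; second: [[a1, a3], a2]

The first expression reduces to -[[a1, a3], a2]
The second expression reduces to [[a1, a3], a2]
The normal forms differ: not equal.


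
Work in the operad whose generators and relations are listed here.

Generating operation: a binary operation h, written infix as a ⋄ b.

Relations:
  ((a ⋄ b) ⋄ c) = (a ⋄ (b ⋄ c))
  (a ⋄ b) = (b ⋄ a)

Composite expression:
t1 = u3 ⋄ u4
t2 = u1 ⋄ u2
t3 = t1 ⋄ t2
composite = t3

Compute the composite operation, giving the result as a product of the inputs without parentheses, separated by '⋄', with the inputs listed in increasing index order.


Reordering under h is free, so list the u-inputs canonically.
(u3 ⋄ u4) spells out as u3 ⋄ u4
(u1 ⋄ u2) spells out as u1 ⋄ u2
((u3 ⋄ u4) ⋄ (u1 ⋄ u2)) spells out as u3 ⋄ u4 ⋄ u1 ⋄ u2
sorting the factors by input index: u1 ⋄ u2 ⋄ u3 ⋄ u4

u1 ⋄ u2 ⋄ u3 ⋄ u4


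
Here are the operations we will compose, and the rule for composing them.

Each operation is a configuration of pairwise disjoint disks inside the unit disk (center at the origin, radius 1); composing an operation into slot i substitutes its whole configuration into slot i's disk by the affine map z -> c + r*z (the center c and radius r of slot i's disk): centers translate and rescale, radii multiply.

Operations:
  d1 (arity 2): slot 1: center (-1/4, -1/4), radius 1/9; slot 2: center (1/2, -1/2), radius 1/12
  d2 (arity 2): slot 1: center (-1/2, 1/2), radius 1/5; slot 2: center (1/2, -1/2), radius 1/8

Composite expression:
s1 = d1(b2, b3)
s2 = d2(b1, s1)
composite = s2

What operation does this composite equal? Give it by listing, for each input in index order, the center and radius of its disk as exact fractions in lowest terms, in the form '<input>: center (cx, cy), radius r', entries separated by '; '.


b1: center (-1/2, 1/2), radius 1/5; b2: center (15/32, -17/32), radius 1/72; b3: center (9/16, -9/16), radius 1/96


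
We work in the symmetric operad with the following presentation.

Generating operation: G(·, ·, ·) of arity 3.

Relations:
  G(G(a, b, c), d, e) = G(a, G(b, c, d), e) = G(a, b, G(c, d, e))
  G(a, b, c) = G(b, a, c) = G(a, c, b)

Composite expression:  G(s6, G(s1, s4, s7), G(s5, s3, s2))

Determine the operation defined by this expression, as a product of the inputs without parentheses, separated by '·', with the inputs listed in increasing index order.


s1 · s2 · s3 · s4 · s5 · s6 · s7

Key point: G commutes, so take the s-inputs in any fixed order.
G(s1, s4, s7) reduces to s1 · s4 · s7
G(s5, s3, s2) reduces to s5 · s3 · s2
G(s6, G(s1, s4, s7), G(s5, s3, s2)) reduces to s6 · s1 · s4 · s7 · s5 · s3 · s2
sorting the factors by input index: s1 · s2 · s3 · s4 · s5 · s6 · s7


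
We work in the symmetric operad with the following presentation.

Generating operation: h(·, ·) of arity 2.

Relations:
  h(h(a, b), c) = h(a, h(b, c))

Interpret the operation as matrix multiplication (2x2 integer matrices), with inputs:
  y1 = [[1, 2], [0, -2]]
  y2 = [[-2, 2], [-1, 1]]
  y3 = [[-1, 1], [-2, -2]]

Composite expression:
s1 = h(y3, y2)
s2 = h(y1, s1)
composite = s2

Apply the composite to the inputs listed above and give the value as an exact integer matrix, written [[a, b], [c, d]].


[[13, -13], [-12, 12]]

h(y3, y2) = [[1, -1], [6, -6]]
h(y1, h(y3, y2)) = [[13, -13], [-12, 12]]


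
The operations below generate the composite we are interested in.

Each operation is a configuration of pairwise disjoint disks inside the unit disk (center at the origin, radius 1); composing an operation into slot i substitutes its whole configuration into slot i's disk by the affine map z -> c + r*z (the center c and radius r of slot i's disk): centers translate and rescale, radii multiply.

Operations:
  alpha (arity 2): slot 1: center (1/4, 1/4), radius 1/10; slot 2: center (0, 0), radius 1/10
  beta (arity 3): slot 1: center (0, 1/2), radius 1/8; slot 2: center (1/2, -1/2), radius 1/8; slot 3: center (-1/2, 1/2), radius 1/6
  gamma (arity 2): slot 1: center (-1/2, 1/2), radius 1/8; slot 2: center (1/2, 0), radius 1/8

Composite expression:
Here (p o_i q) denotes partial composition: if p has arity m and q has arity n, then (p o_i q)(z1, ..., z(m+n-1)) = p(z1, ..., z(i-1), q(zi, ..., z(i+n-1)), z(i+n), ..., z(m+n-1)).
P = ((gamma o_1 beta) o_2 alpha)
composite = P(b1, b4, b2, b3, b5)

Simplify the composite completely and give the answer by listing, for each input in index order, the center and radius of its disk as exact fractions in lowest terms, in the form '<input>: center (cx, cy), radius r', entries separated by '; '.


b1: center (-1/2, 9/16), radius 1/64; b2: center (-7/16, 7/16), radius 1/640; b3: center (-9/16, 9/16), radius 1/48; b4: center (-111/256, 113/256), radius 1/640; b5: center (1/2, 0), radius 1/8

Below gamma, radii multiply path by path; the b-disk centers shift.
b1: after 2 affine steps, its disk has center (-1/2, 9/16), radius 1/64
b4: after 3 affine steps, its disk has center (-111/256, 113/256), radius 1/640
b2: after 3 affine steps, its disk has center (-7/16, 7/16), radius 1/640
b3: after 2 affine steps, its disk has center (-9/16, 9/16), radius 1/48
b5: after 1 affine step, its disk has center (1/2, 0), radius 1/8


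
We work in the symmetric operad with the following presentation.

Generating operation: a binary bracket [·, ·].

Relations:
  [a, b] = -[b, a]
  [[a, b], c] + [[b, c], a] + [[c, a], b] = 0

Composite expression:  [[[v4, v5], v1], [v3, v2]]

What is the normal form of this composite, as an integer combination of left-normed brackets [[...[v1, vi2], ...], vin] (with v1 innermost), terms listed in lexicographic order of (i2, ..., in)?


A multilinear Lie element is pinned by v1-initial words (v1 innermost).
Composite bracket: [[[v4, v5], v1], [v3, v2]]
Applying ab - ba throughout gives 16 signed words (2^4 = 16).
The v1-initial words carry the normal form:
  the word v1v4v5v2v3 carries sign +1 and contributes +[[[[v1, v4], v5], v2], v3]
  the word v1v4v5v3v2 carries sign -1 and contributes -[[[[v1, v4], v5], v3], v2]
  the word v1v5v4v2v3 carries sign -1 and contributes -[[[[v1, v5], v4], v2], v3]
  the word v1v5v4v3v2 carries sign +1 and contributes +[[[[v1, v5], v4], v3], v2]

[[[[v1, v4], v5], v2], v3] - [[[[v1, v4], v5], v3], v2] - [[[[v1, v5], v4], v2], v3] + [[[[v1, v5], v4], v3], v2]


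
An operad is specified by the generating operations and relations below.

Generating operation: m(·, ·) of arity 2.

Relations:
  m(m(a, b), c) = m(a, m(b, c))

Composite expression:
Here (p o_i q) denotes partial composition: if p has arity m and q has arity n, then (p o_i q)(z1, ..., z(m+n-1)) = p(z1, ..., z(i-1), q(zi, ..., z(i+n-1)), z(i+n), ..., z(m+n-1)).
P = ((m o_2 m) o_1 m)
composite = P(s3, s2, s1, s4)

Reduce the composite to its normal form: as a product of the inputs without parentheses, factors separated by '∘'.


s3 ∘ s2 ∘ s1 ∘ s4


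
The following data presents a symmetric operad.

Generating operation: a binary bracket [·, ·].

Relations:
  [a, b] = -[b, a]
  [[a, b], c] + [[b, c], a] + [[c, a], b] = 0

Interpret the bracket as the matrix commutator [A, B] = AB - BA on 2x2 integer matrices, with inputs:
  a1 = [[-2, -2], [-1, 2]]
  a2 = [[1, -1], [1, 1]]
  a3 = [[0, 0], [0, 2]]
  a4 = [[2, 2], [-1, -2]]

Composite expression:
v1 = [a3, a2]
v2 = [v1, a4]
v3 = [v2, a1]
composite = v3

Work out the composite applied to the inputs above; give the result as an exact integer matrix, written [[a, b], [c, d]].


[[24, -8], [-44, -24]]

[a3, a2] = [[0, 2], [2, 0]]
[[a3, a2], a4] = [[-6, -8], [8, 6]]
[[[a3, a2], a4], a1] = [[24, -8], [-44, -24]]


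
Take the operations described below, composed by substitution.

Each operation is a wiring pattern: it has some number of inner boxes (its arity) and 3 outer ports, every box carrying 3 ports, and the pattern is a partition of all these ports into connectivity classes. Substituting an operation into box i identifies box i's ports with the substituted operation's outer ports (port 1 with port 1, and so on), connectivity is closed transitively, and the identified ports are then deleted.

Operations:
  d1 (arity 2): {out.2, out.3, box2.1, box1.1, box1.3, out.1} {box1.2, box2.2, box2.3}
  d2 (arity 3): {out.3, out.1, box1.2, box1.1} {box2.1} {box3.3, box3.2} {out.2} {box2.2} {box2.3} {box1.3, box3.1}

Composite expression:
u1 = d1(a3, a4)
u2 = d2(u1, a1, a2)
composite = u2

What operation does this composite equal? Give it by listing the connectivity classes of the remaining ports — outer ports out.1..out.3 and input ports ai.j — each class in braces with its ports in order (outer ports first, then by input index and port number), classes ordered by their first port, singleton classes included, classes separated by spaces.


Treat the ports identified at d2 as solder joints: merge, then drop.
composing d1 on (a3, a4), with out.j its own outer ports: {out.1, out.2, out.3, a3.1, a3.3, a4.1} {a3.2, a4.2, a4.3}
composing d2 on (a3, a4, a1, a2), with out.j its own outer ports: {out.1, out.3, a2.1, a3.1, a3.3, a4.1} {out.2} {a1.1} {a1.2} {a1.3} {a2.2, a2.3} {a3.2, a4.2, a4.3}

{out.1, out.3, a2.1, a3.1, a3.3, a4.1} {out.2} {a1.1} {a1.2} {a1.3} {a2.2, a2.3} {a3.2, a4.2, a4.3}


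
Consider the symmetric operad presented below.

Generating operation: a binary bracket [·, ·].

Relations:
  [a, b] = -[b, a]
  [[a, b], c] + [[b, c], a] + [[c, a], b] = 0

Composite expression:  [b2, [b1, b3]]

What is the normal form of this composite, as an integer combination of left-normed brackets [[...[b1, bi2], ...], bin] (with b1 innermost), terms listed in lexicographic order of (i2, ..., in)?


-[[b1, b3], b2]

Antisymmetry and Jacobi reduce to b1-anchored left-normed brackets.
Composite bracket: [b2, [b1, b3]]
Expanding via [a, b] = ab - ba: 4 signed words (2^2 = 4).
Keep just the words that open with b1:
  b1b3b2 appears with sign -1, giving the term -[[b1, b3], b2]


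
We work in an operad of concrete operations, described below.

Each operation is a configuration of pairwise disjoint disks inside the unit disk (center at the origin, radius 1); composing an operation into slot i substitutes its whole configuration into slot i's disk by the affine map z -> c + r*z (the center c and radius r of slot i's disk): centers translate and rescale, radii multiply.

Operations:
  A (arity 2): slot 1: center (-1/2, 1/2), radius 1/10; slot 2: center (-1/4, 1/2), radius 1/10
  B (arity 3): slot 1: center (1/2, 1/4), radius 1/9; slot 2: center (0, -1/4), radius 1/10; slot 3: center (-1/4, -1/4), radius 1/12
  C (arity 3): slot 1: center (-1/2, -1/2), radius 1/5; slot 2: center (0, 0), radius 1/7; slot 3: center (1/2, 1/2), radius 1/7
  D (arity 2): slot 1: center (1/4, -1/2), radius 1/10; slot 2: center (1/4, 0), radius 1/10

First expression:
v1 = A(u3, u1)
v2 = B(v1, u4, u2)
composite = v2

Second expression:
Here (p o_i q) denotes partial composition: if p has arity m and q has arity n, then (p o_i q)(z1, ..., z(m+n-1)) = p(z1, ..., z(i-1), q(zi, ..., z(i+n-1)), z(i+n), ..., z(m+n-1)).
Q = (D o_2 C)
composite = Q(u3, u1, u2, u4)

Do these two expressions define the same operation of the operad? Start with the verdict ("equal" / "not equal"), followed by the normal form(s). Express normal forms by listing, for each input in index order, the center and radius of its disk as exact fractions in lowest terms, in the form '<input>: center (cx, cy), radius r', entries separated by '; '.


Reducing the first expression gives u1: center (17/36, 11/36), radius 1/90; u2: center (-1/4, -1/4), radius 1/12; u3: center (4/9, 11/36), radius 1/90; u4: center (0, -1/4), radius 1/10
Reducing the second expression gives u1: center (1/5, -1/20), radius 1/50; u2: center (1/4, 0), radius 1/70; u3: center (1/4, -1/2), radius 1/10; u4: center (3/10, 1/20), radius 1/70
They disagree, so not equal.

not equal; the first gives u1: center (17/36, 11/36), radius 1/90; u2: center (-1/4, -1/4), radius 1/12; u3: center (4/9, 11/36), radius 1/90; u4: center (0, -1/4), radius 1/10 and the second u1: center (1/5, -1/20), radius 1/50; u2: center (1/4, 0), radius 1/70; u3: center (1/4, -1/2), radius 1/10; u4: center (3/10, 1/20), radius 1/70
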